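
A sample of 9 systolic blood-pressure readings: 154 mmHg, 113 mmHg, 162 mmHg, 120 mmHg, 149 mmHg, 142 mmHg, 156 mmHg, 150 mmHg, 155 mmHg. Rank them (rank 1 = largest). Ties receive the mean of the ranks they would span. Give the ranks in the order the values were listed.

4, 9, 1, 8, 6, 7, 2, 5, 3

Sorted (descending): 162, 156, 155, 154, 150, 149, 142, 120, 113
No ties — each value takes its position as its rank.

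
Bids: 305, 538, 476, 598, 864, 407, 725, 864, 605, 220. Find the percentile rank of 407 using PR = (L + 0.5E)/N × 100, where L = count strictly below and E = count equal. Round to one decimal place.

25.0

N = 10.
Strictly below 407: 2. Equal to 407: 1.
PR = (2 + 0.5·1)/10 × 100 = 25.0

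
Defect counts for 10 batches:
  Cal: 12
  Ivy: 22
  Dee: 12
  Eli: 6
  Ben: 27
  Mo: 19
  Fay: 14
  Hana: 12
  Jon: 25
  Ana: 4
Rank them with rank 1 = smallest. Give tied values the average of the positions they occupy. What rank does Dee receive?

4

Sorted (ascending): 4, 6, 12, 12, 12, 14, 19, 22, 25, 27
The 3 values of 12 occupy positions 3–5 → average rank 4.
Dee has value 12 → rank 4.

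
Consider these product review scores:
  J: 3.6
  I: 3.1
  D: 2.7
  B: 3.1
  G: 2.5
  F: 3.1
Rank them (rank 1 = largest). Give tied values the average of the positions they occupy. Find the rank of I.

Sorted (descending): 3.6, 3.1, 3.1, 3.1, 2.7, 2.5
The 3 values of 3.1 occupy positions 2–4 → average rank 3.
I has value 3.1 → rank 3.

3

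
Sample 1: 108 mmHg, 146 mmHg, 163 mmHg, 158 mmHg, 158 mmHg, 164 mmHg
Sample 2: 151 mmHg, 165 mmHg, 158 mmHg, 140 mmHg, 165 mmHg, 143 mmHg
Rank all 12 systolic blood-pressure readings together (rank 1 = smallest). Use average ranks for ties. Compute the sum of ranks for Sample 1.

38

Sorted (ascending): 108, 140, 143, 146, 151, 158, 158, 158, 163, 164, 165, 165
The 3 values of 158 occupy positions 6–8 → average rank 7.
The 2 values of 165 occupy positions 11–12 → average rank (11+12)/2 = 11.5.
Sample 1 values → pooled ranks: 108→1, 146→4, 163→9, 158→7, 158→7, 164→10
Rank sum = 1 + 4 + 9 + 7 + 7 + 10 = 38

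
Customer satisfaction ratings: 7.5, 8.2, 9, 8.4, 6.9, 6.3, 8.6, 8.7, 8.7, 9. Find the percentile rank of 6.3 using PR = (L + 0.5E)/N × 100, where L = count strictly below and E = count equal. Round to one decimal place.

N = 10.
Strictly below 6.3: 0. Equal to 6.3: 1.
PR = (0 + 0.5·1)/10 × 100 = 5.0

5.0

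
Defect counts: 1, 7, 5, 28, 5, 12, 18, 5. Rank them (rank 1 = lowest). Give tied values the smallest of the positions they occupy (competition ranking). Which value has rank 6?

12

Sorted (ascending): 1, 5, 5, 5, 7, 12, 18, 28
The 3 values of 5 occupy positions 2–4 → each gets rank 2.
Rank 6 → value 12.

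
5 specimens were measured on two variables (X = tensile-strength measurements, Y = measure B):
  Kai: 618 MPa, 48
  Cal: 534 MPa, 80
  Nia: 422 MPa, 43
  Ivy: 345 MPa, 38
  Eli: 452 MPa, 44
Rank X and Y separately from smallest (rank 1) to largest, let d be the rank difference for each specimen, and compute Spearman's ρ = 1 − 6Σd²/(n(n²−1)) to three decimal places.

Ranks of variable 1: 5, 4, 2, 1, 3
Ranks of variable 2: 4, 5, 2, 1, 3
d = r₁ − r₂: 1, -1, 0, 0, 0
d²: 1, 1, 0, 0, 0; Σd² = 2
ρ = 1 − 6·2/(5·24) = 1 − 12/120 = 0.900

0.900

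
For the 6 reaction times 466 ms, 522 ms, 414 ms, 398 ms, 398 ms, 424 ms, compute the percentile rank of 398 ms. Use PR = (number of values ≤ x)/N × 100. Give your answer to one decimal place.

N = 6.
Strictly below 398: 0. Equal to 398: 2.
PR = 2/6 × 100 = 33.3

33.3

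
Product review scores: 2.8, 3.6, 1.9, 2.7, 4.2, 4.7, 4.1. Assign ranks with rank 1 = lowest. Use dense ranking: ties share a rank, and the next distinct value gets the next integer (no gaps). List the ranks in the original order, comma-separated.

Sorted (ascending): 1.9, 2.7, 2.8, 3.6, 4.1, 4.2, 4.7
No ties — each value takes its position as its rank.

3, 4, 1, 2, 6, 7, 5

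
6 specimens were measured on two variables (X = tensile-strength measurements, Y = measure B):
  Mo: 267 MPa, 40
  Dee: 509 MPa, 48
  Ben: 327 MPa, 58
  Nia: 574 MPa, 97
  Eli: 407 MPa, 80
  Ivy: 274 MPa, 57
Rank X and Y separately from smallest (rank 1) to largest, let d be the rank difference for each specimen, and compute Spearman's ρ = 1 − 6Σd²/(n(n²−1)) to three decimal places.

0.657

Ranks of variable 1: 1, 5, 3, 6, 4, 2
Ranks of variable 2: 1, 2, 4, 6, 5, 3
d = r₁ − r₂: 0, 3, -1, 0, -1, -1
d²: 0, 9, 1, 0, 1, 1; Σd² = 12
ρ = 1 − 6·12/(6·35) = 1 − 72/210 = 0.657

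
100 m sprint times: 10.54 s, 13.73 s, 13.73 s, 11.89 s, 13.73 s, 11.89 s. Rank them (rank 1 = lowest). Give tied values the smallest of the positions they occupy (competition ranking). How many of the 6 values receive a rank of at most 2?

3

Sorted (ascending): 10.54, 11.89, 11.89, 13.73, 13.73, 13.73
The 2 values of 11.89 occupy positions 2–3 → each gets rank 2.
The 3 values of 13.73 occupy positions 4–6 → each gets rank 4.
Ranks ≤ 2: {1, 2, 2} → 3 values.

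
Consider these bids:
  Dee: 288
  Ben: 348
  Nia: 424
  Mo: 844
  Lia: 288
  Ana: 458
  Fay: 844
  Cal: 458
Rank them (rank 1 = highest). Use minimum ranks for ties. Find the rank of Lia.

Sorted (descending): 844, 844, 458, 458, 424, 348, 288, 288
The 2 values of 844 occupy positions 1–2 → each gets rank 1.
The 2 values of 458 occupy positions 3–4 → each gets rank 3.
The 2 values of 288 occupy positions 7–8 → each gets rank 7.
Lia has value 288 → rank 7.

7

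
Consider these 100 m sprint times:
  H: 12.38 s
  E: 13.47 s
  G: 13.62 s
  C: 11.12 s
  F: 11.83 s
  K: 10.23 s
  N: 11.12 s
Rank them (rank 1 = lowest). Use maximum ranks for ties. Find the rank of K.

1

Sorted (ascending): 10.23, 11.12, 11.12, 11.83, 12.38, 13.47, 13.62
The 2 values of 11.12 occupy positions 2–3 → each gets rank 3.
K has value 10.23 s → rank 1.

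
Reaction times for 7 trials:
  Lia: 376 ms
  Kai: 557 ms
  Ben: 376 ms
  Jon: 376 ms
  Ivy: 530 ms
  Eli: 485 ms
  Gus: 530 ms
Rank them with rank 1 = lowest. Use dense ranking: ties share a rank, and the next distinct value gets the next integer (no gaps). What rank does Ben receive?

Sorted (ascending): 376, 376, 376, 485, 530, 530, 557
The 3 values of 376 share dense rank 1.
The 2 values of 530 share dense rank 3.
Remaining distinct values take the next consecutive integers.
Ben has value 376 ms → rank 1.

1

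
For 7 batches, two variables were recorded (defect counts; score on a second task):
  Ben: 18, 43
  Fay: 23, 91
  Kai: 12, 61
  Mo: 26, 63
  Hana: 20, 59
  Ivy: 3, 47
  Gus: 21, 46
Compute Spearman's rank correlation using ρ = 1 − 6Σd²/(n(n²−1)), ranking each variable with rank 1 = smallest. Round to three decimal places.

0.500

Ranks of variable 1: 3, 6, 2, 7, 4, 1, 5
Ranks of variable 2: 1, 7, 5, 6, 4, 3, 2
d = r₁ − r₂: 2, -1, -3, 1, 0, -2, 3
d²: 4, 1, 9, 1, 0, 4, 9; Σd² = 28
ρ = 1 − 6·28/(7·48) = 1 − 168/336 = 0.500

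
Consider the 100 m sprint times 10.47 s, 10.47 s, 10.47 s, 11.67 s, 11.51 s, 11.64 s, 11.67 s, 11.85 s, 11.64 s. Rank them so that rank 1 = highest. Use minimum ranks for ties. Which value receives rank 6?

Sorted (descending): 11.85, 11.67, 11.67, 11.64, 11.64, 11.51, 10.47, 10.47, 10.47
The 2 values of 11.67 occupy positions 2–3 → each gets rank 2.
The 2 values of 11.64 occupy positions 4–5 → each gets rank 4.
The 3 values of 10.47 occupy positions 7–9 → each gets rank 7.
Rank 6 → value 11.51.

11.51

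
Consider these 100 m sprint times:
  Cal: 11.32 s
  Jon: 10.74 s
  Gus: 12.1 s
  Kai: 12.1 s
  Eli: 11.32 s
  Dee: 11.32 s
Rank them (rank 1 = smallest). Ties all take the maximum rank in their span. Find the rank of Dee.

4

Sorted (ascending): 10.74, 11.32, 11.32, 11.32, 12.1, 12.1
The 3 values of 11.32 occupy positions 2–4 → each gets rank 4.
The 2 values of 12.1 occupy positions 5–6 → each gets rank 6.
Dee has value 11.32 s → rank 4.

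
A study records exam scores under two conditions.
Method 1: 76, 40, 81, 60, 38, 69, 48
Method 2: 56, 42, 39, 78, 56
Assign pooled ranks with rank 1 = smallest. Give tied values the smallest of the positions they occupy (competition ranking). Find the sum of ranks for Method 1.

Sorted (ascending): 38, 39, 40, 42, 48, 56, 56, 60, 69, 76, 78, 81
The 2 values of 56 occupy positions 6–7 → each gets rank 6.
Method 1 values → pooled ranks: 76→10, 40→3, 81→12, 60→8, 38→1, 69→9, 48→5
Rank sum = 10 + 3 + 12 + 8 + 1 + 9 + 5 = 48

48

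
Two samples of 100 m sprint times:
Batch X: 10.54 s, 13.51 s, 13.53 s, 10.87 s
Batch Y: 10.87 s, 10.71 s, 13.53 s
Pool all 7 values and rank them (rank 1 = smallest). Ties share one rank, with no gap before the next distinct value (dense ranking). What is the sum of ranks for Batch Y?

10

Sorted (ascending): 10.54, 10.71, 10.87, 10.87, 13.51, 13.53, 13.53
The 2 values of 10.87 share dense rank 3.
The 2 values of 13.53 share dense rank 5.
Remaining distinct values take the next consecutive integers.
Batch Y values → pooled ranks: 10.87→3, 10.71→2, 13.53→5
Rank sum = 3 + 2 + 5 = 10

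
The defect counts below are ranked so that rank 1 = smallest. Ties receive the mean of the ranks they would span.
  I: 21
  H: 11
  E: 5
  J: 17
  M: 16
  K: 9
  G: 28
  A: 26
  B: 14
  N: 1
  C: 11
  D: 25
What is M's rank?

7

Sorted (ascending): 1, 5, 9, 11, 11, 14, 16, 17, 21, 25, 26, 28
The 2 values of 11 occupy positions 4–5 → average rank (4+5)/2 = 4.5.
M has value 16 → rank 7.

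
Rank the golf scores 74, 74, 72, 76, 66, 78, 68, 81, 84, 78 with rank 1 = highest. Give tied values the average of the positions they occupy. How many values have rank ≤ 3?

Sorted (descending): 84, 81, 78, 78, 76, 74, 74, 72, 68, 66
The 2 values of 78 occupy positions 3–4 → average rank (3+4)/2 = 3.5.
The 2 values of 74 occupy positions 6–7 → average rank (6+7)/2 = 6.5.
Ranks ≤ 3: {1, 2} → 2 values.

2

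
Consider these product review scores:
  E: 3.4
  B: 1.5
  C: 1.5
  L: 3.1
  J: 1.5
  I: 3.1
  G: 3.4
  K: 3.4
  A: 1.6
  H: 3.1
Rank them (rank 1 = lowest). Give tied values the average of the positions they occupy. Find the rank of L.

Sorted (ascending): 1.5, 1.5, 1.5, 1.6, 3.1, 3.1, 3.1, 3.4, 3.4, 3.4
The 3 values of 1.5 occupy positions 1–3 → average rank 2.
The 3 values of 3.1 occupy positions 5–7 → average rank 6.
The 3 values of 3.4 occupy positions 8–10 → average rank 9.
L has value 3.1 → rank 6.

6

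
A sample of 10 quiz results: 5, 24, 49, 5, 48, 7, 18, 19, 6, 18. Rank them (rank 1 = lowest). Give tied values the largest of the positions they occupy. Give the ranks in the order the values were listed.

Sorted (ascending): 5, 5, 6, 7, 18, 18, 19, 24, 48, 49
The 2 values of 5 occupy positions 1–2 → each gets rank 2.
The 2 values of 18 occupy positions 5–6 → each gets rank 6.

2, 8, 10, 2, 9, 4, 6, 7, 3, 6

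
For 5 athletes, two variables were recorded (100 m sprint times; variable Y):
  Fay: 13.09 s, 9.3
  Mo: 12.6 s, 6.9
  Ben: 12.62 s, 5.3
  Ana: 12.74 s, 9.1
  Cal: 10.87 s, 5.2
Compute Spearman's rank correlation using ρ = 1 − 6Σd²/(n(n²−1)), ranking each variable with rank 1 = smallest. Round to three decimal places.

Ranks of variable 1: 5, 2, 3, 4, 1
Ranks of variable 2: 5, 3, 2, 4, 1
d = r₁ − r₂: 0, -1, 1, 0, 0
d²: 0, 1, 1, 0, 0; Σd² = 2
ρ = 1 − 6·2/(5·24) = 1 − 12/120 = 0.900

0.900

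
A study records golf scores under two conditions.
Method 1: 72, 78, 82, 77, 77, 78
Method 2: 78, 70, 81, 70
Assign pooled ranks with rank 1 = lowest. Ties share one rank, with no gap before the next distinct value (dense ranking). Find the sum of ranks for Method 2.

Sorted (ascending): 70, 70, 72, 77, 77, 78, 78, 78, 81, 82
The 2 values of 70 share dense rank 1.
The 2 values of 77 share dense rank 3.
The 3 values of 78 share dense rank 4.
Remaining distinct values take the next consecutive integers.
Method 2 values → pooled ranks: 78→4, 70→1, 81→5, 70→1
Rank sum = 4 + 1 + 5 + 1 = 11

11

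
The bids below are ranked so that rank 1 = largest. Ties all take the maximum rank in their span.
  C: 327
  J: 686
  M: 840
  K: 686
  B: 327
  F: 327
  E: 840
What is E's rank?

2

Sorted (descending): 840, 840, 686, 686, 327, 327, 327
The 2 values of 840 occupy positions 1–2 → each gets rank 2.
The 2 values of 686 occupy positions 3–4 → each gets rank 4.
The 3 values of 327 occupy positions 5–7 → each gets rank 7.
E has value 840 → rank 2.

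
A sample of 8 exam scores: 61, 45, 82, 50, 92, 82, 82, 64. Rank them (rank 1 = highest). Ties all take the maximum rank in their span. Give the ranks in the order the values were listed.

Sorted (descending): 92, 82, 82, 82, 64, 61, 50, 45
The 3 values of 82 occupy positions 2–4 → each gets rank 4.

6, 8, 4, 7, 1, 4, 4, 5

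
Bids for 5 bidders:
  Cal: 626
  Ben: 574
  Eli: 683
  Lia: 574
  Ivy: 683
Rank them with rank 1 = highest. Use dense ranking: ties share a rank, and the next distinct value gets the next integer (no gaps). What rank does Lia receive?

Sorted (descending): 683, 683, 626, 574, 574
The 2 values of 683 share dense rank 1.
The 2 values of 574 share dense rank 3.
Remaining distinct values take the next consecutive integers.
Lia has value 574 → rank 3.

3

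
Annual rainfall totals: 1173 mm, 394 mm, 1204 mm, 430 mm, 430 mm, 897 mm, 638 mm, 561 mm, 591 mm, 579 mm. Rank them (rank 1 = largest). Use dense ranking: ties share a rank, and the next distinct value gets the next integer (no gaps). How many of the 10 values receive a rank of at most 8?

Sorted (descending): 1204, 1173, 897, 638, 591, 579, 561, 430, 430, 394
The 2 values of 430 share dense rank 8.
Remaining distinct values take the next consecutive integers.
Ranks ≤ 8: {1, 2, 3, 4, 5, 6, 7, 8, 8} → 9 values.

9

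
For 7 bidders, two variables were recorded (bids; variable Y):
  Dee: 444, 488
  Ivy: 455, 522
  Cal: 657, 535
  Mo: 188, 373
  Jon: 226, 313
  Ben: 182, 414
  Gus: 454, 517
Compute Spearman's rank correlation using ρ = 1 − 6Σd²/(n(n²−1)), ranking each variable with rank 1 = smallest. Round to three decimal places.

0.857

Ranks of variable 1: 4, 6, 7, 2, 3, 1, 5
Ranks of variable 2: 4, 6, 7, 2, 1, 3, 5
d = r₁ − r₂: 0, 0, 0, 0, 2, -2, 0
d²: 0, 0, 0, 0, 4, 4, 0; Σd² = 8
ρ = 1 − 6·8/(7·48) = 1 − 48/336 = 0.857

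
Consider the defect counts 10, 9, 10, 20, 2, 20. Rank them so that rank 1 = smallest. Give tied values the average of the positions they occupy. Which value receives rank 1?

Sorted (ascending): 2, 9, 10, 10, 20, 20
The 2 values of 10 occupy positions 3–4 → average rank (3+4)/2 = 3.5.
The 2 values of 20 occupy positions 5–6 → average rank (5+6)/2 = 5.5.
Rank 1 → value 2.

2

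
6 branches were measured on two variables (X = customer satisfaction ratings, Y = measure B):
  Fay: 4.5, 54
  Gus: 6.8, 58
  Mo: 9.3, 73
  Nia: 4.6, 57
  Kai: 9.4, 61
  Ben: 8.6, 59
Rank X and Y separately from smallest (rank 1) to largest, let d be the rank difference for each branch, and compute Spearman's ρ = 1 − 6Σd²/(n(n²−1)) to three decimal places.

0.943

Ranks of variable 1: 1, 3, 5, 2, 6, 4
Ranks of variable 2: 1, 3, 6, 2, 5, 4
d = r₁ − r₂: 0, 0, -1, 0, 1, 0
d²: 0, 0, 1, 0, 1, 0; Σd² = 2
ρ = 1 − 6·2/(6·35) = 1 − 12/210 = 0.943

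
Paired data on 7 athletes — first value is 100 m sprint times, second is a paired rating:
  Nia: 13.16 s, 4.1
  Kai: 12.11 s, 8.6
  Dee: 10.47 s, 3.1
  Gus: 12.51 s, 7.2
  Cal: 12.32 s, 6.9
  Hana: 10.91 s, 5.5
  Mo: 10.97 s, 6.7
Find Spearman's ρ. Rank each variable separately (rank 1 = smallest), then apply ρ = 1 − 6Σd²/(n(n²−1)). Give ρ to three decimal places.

Ranks of variable 1: 7, 4, 1, 6, 5, 2, 3
Ranks of variable 2: 2, 7, 1, 6, 5, 3, 4
d = r₁ − r₂: 5, -3, 0, 0, 0, -1, -1
d²: 25, 9, 0, 0, 0, 1, 1; Σd² = 36
ρ = 1 − 6·36/(7·48) = 1 − 216/336 = 0.357

0.357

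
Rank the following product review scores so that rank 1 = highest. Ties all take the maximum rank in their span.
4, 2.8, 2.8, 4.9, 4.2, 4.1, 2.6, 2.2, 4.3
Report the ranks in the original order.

Sorted (descending): 4.9, 4.3, 4.2, 4.1, 4, 2.8, 2.8, 2.6, 2.2
The 2 values of 2.8 occupy positions 6–7 → each gets rank 7.

5, 7, 7, 1, 3, 4, 8, 9, 2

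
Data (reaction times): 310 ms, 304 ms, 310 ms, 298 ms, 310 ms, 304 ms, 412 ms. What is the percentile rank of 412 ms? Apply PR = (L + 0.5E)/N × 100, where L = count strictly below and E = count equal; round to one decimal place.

N = 7.
Strictly below 412: 6. Equal to 412: 1.
PR = (6 + 0.5·1)/7 × 100 = 92.9

92.9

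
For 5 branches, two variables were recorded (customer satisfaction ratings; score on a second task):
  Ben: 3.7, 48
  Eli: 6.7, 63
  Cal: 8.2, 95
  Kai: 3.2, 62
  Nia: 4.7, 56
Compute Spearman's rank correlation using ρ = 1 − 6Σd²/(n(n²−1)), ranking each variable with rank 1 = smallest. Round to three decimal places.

0.700

Ranks of variable 1: 2, 4, 5, 1, 3
Ranks of variable 2: 1, 4, 5, 3, 2
d = r₁ − r₂: 1, 0, 0, -2, 1
d²: 1, 0, 0, 4, 1; Σd² = 6
ρ = 1 − 6·6/(5·24) = 1 − 36/120 = 0.700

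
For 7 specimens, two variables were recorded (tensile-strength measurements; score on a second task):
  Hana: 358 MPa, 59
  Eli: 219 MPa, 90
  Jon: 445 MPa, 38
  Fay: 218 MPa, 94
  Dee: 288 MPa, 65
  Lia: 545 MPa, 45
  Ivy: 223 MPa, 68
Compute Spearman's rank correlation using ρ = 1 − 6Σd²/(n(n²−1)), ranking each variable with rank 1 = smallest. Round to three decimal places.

Ranks of variable 1: 5, 2, 6, 1, 4, 7, 3
Ranks of variable 2: 3, 6, 1, 7, 4, 2, 5
d = r₁ − r₂: 2, -4, 5, -6, 0, 5, -2
d²: 4, 16, 25, 36, 0, 25, 4; Σd² = 110
ρ = 1 − 6·110/(7·48) = 1 − 660/336 = -0.964

-0.964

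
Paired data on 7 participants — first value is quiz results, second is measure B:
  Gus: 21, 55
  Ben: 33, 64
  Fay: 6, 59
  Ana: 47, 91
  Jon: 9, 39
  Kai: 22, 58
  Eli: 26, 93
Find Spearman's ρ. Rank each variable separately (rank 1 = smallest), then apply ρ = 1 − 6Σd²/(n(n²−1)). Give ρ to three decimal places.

Ranks of variable 1: 3, 6, 1, 7, 2, 4, 5
Ranks of variable 2: 2, 5, 4, 6, 1, 3, 7
d = r₁ − r₂: 1, 1, -3, 1, 1, 1, -2
d²: 1, 1, 9, 1, 1, 1, 4; Σd² = 18
ρ = 1 − 6·18/(7·48) = 1 − 108/336 = 0.679

0.679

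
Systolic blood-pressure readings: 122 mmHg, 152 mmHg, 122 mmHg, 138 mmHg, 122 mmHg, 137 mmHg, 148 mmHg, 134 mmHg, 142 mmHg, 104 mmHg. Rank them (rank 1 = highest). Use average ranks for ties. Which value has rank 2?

148

Sorted (descending): 152, 148, 142, 138, 137, 134, 122, 122, 122, 104
The 3 values of 122 occupy positions 7–9 → average rank 8.
Rank 2 → value 148.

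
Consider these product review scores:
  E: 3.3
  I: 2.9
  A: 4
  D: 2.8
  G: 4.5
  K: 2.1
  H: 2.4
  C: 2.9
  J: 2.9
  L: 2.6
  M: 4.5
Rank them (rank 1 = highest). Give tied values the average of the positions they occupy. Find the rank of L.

Sorted (descending): 4.5, 4.5, 4, 3.3, 2.9, 2.9, 2.9, 2.8, 2.6, 2.4, 2.1
The 2 values of 4.5 occupy positions 1–2 → average rank (1+2)/2 = 1.5.
The 3 values of 2.9 occupy positions 5–7 → average rank 6.
L has value 2.6 → rank 9.

9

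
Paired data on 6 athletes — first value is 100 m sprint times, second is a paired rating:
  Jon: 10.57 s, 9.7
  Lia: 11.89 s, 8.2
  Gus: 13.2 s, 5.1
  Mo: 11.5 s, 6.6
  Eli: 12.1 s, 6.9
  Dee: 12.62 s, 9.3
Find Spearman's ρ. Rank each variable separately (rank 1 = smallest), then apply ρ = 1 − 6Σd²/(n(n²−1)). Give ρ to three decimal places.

-0.486

Ranks of variable 1: 1, 3, 6, 2, 4, 5
Ranks of variable 2: 6, 4, 1, 2, 3, 5
d = r₁ − r₂: -5, -1, 5, 0, 1, 0
d²: 25, 1, 25, 0, 1, 0; Σd² = 52
ρ = 1 − 6·52/(6·35) = 1 − 312/210 = -0.486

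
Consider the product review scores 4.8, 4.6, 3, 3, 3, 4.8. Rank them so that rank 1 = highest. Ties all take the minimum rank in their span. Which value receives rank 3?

4.6

Sorted (descending): 4.8, 4.8, 4.6, 3, 3, 3
The 2 values of 4.8 occupy positions 1–2 → each gets rank 1.
The 3 values of 3 occupy positions 4–6 → each gets rank 4.
Rank 3 → value 4.6.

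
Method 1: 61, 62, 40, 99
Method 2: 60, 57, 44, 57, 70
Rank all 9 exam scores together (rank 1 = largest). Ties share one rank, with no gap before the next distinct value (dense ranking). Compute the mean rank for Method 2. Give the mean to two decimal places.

Sorted (descending): 99, 70, 62, 61, 60, 57, 57, 44, 40
The 2 values of 57 share dense rank 6.
Remaining distinct values take the next consecutive integers.
Method 2 values → pooled ranks: 60→5, 57→6, 44→7, 57→6, 70→2
Mean rank = (5 + 6 + 7 + 6 + 2) / 5 = 5.20

5.20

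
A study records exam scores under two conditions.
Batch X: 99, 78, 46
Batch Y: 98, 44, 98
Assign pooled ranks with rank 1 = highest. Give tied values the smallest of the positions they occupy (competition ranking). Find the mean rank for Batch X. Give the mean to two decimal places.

3.33

Sorted (descending): 99, 98, 98, 78, 46, 44
The 2 values of 98 occupy positions 2–3 → each gets rank 2.
Batch X values → pooled ranks: 99→1, 78→4, 46→5
Mean rank = (1 + 4 + 5) / 3 = 3.33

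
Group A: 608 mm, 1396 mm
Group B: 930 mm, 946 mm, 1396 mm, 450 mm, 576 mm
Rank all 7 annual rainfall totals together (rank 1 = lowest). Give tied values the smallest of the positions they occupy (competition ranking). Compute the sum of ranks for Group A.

9

Sorted (ascending): 450, 576, 608, 930, 946, 1396, 1396
The 2 values of 1396 occupy positions 6–7 → each gets rank 6.
Group A values → pooled ranks: 608→3, 1396→6
Rank sum = 3 + 6 = 9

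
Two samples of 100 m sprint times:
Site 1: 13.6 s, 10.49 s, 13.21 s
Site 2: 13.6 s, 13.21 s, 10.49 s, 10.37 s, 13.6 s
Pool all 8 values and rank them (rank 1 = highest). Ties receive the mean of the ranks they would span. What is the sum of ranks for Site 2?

23

Sorted (descending): 13.6, 13.6, 13.6, 13.21, 13.21, 10.49, 10.49, 10.37
The 3 values of 13.6 occupy positions 1–3 → average rank 2.
The 2 values of 13.21 occupy positions 4–5 → average rank (4+5)/2 = 4.5.
The 2 values of 10.49 occupy positions 6–7 → average rank (6+7)/2 = 6.5.
Site 2 values → pooled ranks: 13.6→2, 13.21→4.5, 10.49→6.5, 10.37→8, 13.6→2
Rank sum = 2 + 4.5 + 6.5 + 8 + 2 = 23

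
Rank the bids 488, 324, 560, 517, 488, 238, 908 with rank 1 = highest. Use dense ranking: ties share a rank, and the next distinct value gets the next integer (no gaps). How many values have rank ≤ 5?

6

Sorted (descending): 908, 560, 517, 488, 488, 324, 238
The 2 values of 488 share dense rank 4.
Remaining distinct values take the next consecutive integers.
Ranks ≤ 5: {1, 2, 3, 4, 4, 5} → 6 values.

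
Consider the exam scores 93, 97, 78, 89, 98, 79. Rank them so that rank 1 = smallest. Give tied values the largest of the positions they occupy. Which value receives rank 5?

Sorted (ascending): 78, 79, 89, 93, 97, 98
No ties — each value takes its position as its rank.
Rank 5 → value 97.

97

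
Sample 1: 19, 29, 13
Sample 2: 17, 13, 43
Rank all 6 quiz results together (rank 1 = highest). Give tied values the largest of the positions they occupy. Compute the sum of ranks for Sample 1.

11

Sorted (descending): 43, 29, 19, 17, 13, 13
The 2 values of 13 occupy positions 5–6 → each gets rank 6.
Sample 1 values → pooled ranks: 19→3, 29→2, 13→6
Rank sum = 3 + 2 + 6 = 11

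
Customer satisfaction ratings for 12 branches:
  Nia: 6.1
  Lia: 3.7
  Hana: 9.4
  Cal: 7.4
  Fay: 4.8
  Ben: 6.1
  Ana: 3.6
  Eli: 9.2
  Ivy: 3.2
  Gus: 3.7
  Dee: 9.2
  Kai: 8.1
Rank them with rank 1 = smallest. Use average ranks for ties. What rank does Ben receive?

6.5

Sorted (ascending): 3.2, 3.6, 3.7, 3.7, 4.8, 6.1, 6.1, 7.4, 8.1, 9.2, 9.2, 9.4
The 2 values of 3.7 occupy positions 3–4 → average rank (3+4)/2 = 3.5.
The 2 values of 6.1 occupy positions 6–7 → average rank (6+7)/2 = 6.5.
The 2 values of 9.2 occupy positions 10–11 → average rank (10+11)/2 = 10.5.
Ben has value 6.1 → rank 6.5.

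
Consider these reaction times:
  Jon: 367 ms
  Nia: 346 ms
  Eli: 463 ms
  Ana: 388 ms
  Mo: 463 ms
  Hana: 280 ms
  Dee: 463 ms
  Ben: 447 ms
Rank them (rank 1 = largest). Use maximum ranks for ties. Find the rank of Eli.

3

Sorted (descending): 463, 463, 463, 447, 388, 367, 346, 280
The 3 values of 463 occupy positions 1–3 → each gets rank 3.
Eli has value 463 ms → rank 3.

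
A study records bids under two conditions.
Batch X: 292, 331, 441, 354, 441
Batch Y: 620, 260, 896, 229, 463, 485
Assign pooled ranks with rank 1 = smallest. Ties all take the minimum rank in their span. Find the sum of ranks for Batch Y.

41

Sorted (ascending): 229, 260, 292, 331, 354, 441, 441, 463, 485, 620, 896
The 2 values of 441 occupy positions 6–7 → each gets rank 6.
Batch Y values → pooled ranks: 620→10, 260→2, 896→11, 229→1, 463→8, 485→9
Rank sum = 10 + 2 + 11 + 1 + 8 + 9 = 41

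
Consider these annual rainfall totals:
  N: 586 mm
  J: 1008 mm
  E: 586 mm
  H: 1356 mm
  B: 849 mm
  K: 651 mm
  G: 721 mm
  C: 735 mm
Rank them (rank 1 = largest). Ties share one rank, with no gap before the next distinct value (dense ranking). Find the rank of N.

Sorted (descending): 1356, 1008, 849, 735, 721, 651, 586, 586
The 2 values of 586 share dense rank 7.
Remaining distinct values take the next consecutive integers.
N has value 586 mm → rank 7.

7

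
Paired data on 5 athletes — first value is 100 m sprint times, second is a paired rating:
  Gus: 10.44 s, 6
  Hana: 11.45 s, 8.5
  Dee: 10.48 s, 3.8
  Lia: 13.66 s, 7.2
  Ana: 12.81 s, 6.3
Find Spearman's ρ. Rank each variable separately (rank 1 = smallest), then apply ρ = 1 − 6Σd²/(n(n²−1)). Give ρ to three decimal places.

Ranks of variable 1: 1, 3, 2, 5, 4
Ranks of variable 2: 2, 5, 1, 4, 3
d = r₁ − r₂: -1, -2, 1, 1, 1
d²: 1, 4, 1, 1, 1; Σd² = 8
ρ = 1 − 6·8/(5·24) = 1 − 48/120 = 0.600

0.600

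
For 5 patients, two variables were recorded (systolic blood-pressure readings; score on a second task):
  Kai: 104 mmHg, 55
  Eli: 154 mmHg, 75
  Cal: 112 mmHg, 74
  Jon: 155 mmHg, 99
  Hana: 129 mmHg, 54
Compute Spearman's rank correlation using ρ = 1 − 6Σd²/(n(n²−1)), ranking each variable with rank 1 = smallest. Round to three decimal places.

0.700

Ranks of variable 1: 1, 4, 2, 5, 3
Ranks of variable 2: 2, 4, 3, 5, 1
d = r₁ − r₂: -1, 0, -1, 0, 2
d²: 1, 0, 1, 0, 4; Σd² = 6
ρ = 1 − 6·6/(5·24) = 1 − 36/120 = 0.700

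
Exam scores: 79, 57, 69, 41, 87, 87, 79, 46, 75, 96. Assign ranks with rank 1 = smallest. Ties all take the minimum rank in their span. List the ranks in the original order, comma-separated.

Sorted (ascending): 41, 46, 57, 69, 75, 79, 79, 87, 87, 96
The 2 values of 79 occupy positions 6–7 → each gets rank 6.
The 2 values of 87 occupy positions 8–9 → each gets rank 8.

6, 3, 4, 1, 8, 8, 6, 2, 5, 10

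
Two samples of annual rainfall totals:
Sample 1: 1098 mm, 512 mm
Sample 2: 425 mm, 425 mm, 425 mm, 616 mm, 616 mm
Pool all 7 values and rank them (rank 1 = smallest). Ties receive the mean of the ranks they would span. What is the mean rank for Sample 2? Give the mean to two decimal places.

Sorted (ascending): 425, 425, 425, 512, 616, 616, 1098
The 3 values of 425 occupy positions 1–3 → average rank 2.
The 2 values of 616 occupy positions 5–6 → average rank (5+6)/2 = 5.5.
Sample 2 values → pooled ranks: 425→2, 425→2, 425→2, 616→5.5, 616→5.5
Mean rank = (2 + 2 + 2 + 5.5 + 5.5) / 5 = 3.40

3.40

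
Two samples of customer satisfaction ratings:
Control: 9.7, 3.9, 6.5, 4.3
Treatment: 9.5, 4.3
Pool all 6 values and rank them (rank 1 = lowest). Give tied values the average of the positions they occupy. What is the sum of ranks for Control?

Sorted (ascending): 3.9, 4.3, 4.3, 6.5, 9.5, 9.7
The 2 values of 4.3 occupy positions 2–3 → average rank (2+3)/2 = 2.5.
Control values → pooled ranks: 9.7→6, 3.9→1, 6.5→4, 4.3→2.5
Rank sum = 6 + 1 + 4 + 2.5 = 13.5

13.5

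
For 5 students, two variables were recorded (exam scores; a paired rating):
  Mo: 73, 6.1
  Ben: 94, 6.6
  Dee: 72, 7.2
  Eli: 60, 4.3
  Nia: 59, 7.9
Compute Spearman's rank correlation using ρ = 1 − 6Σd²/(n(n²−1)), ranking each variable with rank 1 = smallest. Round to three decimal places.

Ranks of variable 1: 4, 5, 3, 2, 1
Ranks of variable 2: 2, 3, 4, 1, 5
d = r₁ − r₂: 2, 2, -1, 1, -4
d²: 4, 4, 1, 1, 16; Σd² = 26
ρ = 1 − 6·26/(5·24) = 1 − 156/120 = -0.300

-0.300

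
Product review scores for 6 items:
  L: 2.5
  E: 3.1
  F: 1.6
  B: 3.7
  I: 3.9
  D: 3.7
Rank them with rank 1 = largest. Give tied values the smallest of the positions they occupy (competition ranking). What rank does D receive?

2

Sorted (descending): 3.9, 3.7, 3.7, 3.1, 2.5, 1.6
The 2 values of 3.7 occupy positions 2–3 → each gets rank 2.
D has value 3.7 → rank 2.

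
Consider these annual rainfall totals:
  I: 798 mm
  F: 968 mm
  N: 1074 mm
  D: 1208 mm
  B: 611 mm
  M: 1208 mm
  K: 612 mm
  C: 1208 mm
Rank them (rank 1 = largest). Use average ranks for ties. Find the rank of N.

4

Sorted (descending): 1208, 1208, 1208, 1074, 968, 798, 612, 611
The 3 values of 1208 occupy positions 1–3 → average rank 2.
N has value 1074 mm → rank 4.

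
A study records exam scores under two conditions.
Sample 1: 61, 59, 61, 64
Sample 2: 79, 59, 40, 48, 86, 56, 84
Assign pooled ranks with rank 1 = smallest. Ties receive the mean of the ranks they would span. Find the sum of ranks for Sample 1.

Sorted (ascending): 40, 48, 56, 59, 59, 61, 61, 64, 79, 84, 86
The 2 values of 59 occupy positions 4–5 → average rank (4+5)/2 = 4.5.
The 2 values of 61 occupy positions 6–7 → average rank (6+7)/2 = 6.5.
Sample 1 values → pooled ranks: 61→6.5, 59→4.5, 61→6.5, 64→8
Rank sum = 6.5 + 4.5 + 6.5 + 8 = 25.5

25.5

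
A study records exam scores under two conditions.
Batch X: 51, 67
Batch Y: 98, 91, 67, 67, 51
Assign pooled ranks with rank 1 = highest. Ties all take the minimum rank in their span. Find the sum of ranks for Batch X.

Sorted (descending): 98, 91, 67, 67, 67, 51, 51
The 3 values of 67 occupy positions 3–5 → each gets rank 3.
The 2 values of 51 occupy positions 6–7 → each gets rank 6.
Batch X values → pooled ranks: 51→6, 67→3
Rank sum = 6 + 3 = 9

9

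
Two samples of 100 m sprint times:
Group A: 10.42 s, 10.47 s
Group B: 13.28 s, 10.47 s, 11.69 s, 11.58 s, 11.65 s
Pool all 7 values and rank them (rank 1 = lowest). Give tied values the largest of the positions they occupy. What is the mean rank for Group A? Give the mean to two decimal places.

2.00

Sorted (ascending): 10.42, 10.47, 10.47, 11.58, 11.65, 11.69, 13.28
The 2 values of 10.47 occupy positions 2–3 → each gets rank 3.
Group A values → pooled ranks: 10.42→1, 10.47→3
Mean rank = (1 + 3) / 2 = 2.00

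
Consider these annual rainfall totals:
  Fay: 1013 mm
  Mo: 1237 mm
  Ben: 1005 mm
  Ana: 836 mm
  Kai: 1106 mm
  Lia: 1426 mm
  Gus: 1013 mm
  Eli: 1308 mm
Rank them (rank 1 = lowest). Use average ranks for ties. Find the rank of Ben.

2

Sorted (ascending): 836, 1005, 1013, 1013, 1106, 1237, 1308, 1426
The 2 values of 1013 occupy positions 3–4 → average rank (3+4)/2 = 3.5.
Ben has value 1005 mm → rank 2.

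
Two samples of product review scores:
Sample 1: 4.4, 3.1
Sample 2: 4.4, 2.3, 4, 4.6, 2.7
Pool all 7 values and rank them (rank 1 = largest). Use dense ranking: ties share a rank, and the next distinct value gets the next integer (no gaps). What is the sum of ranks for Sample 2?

Sorted (descending): 4.6, 4.4, 4.4, 4, 3.1, 2.7, 2.3
The 2 values of 4.4 share dense rank 2.
Remaining distinct values take the next consecutive integers.
Sample 2 values → pooled ranks: 4.4→2, 2.3→6, 4→3, 4.6→1, 2.7→5
Rank sum = 2 + 6 + 3 + 1 + 5 = 17

17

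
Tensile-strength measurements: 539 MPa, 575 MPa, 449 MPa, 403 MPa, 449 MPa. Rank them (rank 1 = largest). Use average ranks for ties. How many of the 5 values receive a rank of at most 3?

Sorted (descending): 575, 539, 449, 449, 403
The 2 values of 449 occupy positions 3–4 → average rank (3+4)/2 = 3.5.
Ranks ≤ 3: {1, 2} → 2 values.

2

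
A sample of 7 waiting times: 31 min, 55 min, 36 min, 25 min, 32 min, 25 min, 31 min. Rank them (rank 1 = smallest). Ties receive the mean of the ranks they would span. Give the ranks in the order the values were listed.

3.5, 7, 6, 1.5, 5, 1.5, 3.5

Sorted (ascending): 25, 25, 31, 31, 32, 36, 55
The 2 values of 25 occupy positions 1–2 → average rank (1+2)/2 = 1.5.
The 2 values of 31 occupy positions 3–4 → average rank (3+4)/2 = 3.5.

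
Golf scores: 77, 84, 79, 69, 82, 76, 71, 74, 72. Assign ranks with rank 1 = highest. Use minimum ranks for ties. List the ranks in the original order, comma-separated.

Sorted (descending): 84, 82, 79, 77, 76, 74, 72, 71, 69
No ties — each value takes its position as its rank.

4, 1, 3, 9, 2, 5, 8, 6, 7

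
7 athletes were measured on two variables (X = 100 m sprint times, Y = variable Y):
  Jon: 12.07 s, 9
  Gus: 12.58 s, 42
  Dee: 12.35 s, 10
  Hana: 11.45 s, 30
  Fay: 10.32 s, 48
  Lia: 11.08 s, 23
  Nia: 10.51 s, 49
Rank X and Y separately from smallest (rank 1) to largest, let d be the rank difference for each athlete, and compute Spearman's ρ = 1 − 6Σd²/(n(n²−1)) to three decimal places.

Ranks of variable 1: 5, 7, 6, 4, 1, 3, 2
Ranks of variable 2: 1, 5, 2, 4, 6, 3, 7
d = r₁ − r₂: 4, 2, 4, 0, -5, 0, -5
d²: 16, 4, 16, 0, 25, 0, 25; Σd² = 86
ρ = 1 − 6·86/(7·48) = 1 − 516/336 = -0.536

-0.536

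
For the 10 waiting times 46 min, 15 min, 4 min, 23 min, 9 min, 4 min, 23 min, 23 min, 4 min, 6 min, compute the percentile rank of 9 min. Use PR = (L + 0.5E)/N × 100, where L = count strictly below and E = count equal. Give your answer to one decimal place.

N = 10.
Strictly below 9: 4. Equal to 9: 1.
PR = (4 + 0.5·1)/10 × 100 = 45.0

45.0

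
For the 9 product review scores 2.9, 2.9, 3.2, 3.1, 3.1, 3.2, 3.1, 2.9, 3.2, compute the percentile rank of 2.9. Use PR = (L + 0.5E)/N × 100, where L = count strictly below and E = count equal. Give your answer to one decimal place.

N = 9.
Strictly below 2.9: 0. Equal to 2.9: 3.
PR = (0 + 0.5·3)/9 × 100 = 16.7

16.7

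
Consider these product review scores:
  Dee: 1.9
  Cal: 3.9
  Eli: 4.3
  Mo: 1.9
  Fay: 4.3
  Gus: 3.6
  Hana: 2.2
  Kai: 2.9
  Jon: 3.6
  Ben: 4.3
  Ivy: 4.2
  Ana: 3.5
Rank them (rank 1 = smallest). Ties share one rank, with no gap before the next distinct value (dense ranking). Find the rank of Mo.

Sorted (ascending): 1.9, 1.9, 2.2, 2.9, 3.5, 3.6, 3.6, 3.9, 4.2, 4.3, 4.3, 4.3
The 2 values of 1.9 share dense rank 1.
The 2 values of 3.6 share dense rank 5.
The 3 values of 4.3 share dense rank 8.
Remaining distinct values take the next consecutive integers.
Mo has value 1.9 → rank 1.

1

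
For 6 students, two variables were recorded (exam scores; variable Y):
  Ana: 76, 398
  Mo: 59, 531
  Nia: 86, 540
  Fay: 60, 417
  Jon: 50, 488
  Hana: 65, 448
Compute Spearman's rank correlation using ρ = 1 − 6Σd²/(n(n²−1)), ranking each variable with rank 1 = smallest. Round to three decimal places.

-0.029

Ranks of variable 1: 5, 2, 6, 3, 1, 4
Ranks of variable 2: 1, 5, 6, 2, 4, 3
d = r₁ − r₂: 4, -3, 0, 1, -3, 1
d²: 16, 9, 0, 1, 9, 1; Σd² = 36
ρ = 1 − 6·36/(6·35) = 1 − 216/210 = -0.029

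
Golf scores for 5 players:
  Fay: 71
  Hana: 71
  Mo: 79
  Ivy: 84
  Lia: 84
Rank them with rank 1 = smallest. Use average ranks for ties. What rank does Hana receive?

1.5

Sorted (ascending): 71, 71, 79, 84, 84
The 2 values of 71 occupy positions 1–2 → average rank (1+2)/2 = 1.5.
The 2 values of 84 occupy positions 4–5 → average rank (4+5)/2 = 4.5.
Hana has value 71 → rank 1.5.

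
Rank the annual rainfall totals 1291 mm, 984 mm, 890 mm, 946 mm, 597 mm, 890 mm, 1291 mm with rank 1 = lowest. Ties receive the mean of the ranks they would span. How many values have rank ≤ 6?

5

Sorted (ascending): 597, 890, 890, 946, 984, 1291, 1291
The 2 values of 890 occupy positions 2–3 → average rank (2+3)/2 = 2.5.
The 2 values of 1291 occupy positions 6–7 → average rank (6+7)/2 = 6.5.
Ranks ≤ 6: {1, 2.5, 2.5, 4, 5} → 5 values.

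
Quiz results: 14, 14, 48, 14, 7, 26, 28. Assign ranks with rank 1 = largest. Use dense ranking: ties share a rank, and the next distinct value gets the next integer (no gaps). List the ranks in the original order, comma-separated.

Sorted (descending): 48, 28, 26, 14, 14, 14, 7
The 3 values of 14 share dense rank 4.
Remaining distinct values take the next consecutive integers.

4, 4, 1, 4, 5, 3, 2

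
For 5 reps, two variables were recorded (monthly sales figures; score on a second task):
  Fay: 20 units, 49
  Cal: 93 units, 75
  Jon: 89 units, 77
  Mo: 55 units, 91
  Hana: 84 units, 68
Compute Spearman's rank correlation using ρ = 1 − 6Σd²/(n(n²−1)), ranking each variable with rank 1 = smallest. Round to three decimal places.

Ranks of variable 1: 1, 5, 4, 2, 3
Ranks of variable 2: 1, 3, 4, 5, 2
d = r₁ − r₂: 0, 2, 0, -3, 1
d²: 0, 4, 0, 9, 1; Σd² = 14
ρ = 1 − 6·14/(5·24) = 1 − 84/120 = 0.300

0.300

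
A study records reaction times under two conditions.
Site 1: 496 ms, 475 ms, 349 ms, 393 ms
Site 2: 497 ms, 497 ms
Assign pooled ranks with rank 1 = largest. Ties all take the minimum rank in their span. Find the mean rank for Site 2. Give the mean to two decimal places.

1.00

Sorted (descending): 497, 497, 496, 475, 393, 349
The 2 values of 497 occupy positions 1–2 → each gets rank 1.
Site 2 values → pooled ranks: 497→1, 497→1
Mean rank = (1 + 1) / 2 = 1.00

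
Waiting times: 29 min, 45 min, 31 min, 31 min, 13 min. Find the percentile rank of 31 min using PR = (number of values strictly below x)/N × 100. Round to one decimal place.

40.0

N = 5.
Strictly below 31: 2. Equal to 31: 2.
PR = 2/5 × 100 = 40.0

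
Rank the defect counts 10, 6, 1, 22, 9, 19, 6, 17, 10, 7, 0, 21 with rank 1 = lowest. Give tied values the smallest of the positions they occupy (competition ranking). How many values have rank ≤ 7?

8

Sorted (ascending): 0, 1, 6, 6, 7, 9, 10, 10, 17, 19, 21, 22
The 2 values of 6 occupy positions 3–4 → each gets rank 3.
The 2 values of 10 occupy positions 7–8 → each gets rank 7.
Ranks ≤ 7: {1, 2, 3, 3, 5, 6, 7, 7} → 8 values.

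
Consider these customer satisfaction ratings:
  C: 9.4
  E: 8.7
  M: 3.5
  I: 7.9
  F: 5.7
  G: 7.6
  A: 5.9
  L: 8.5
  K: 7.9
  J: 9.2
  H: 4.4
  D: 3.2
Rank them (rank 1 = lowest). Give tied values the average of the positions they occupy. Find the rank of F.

Sorted (ascending): 3.2, 3.5, 4.4, 5.7, 5.9, 7.6, 7.9, 7.9, 8.5, 8.7, 9.2, 9.4
The 2 values of 7.9 occupy positions 7–8 → average rank (7+8)/2 = 7.5.
F has value 5.7 → rank 4.

4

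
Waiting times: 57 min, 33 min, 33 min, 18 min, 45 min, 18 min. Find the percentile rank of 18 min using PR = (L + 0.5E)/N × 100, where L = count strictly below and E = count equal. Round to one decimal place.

N = 6.
Strictly below 18: 0. Equal to 18: 2.
PR = (0 + 0.5·2)/6 × 100 = 16.7

16.7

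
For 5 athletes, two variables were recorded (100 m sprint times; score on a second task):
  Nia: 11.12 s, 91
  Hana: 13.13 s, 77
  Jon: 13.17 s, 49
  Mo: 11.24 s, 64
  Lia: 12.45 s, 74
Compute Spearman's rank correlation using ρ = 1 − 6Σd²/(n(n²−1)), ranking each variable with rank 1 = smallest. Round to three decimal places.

Ranks of variable 1: 1, 4, 5, 2, 3
Ranks of variable 2: 5, 4, 1, 2, 3
d = r₁ − r₂: -4, 0, 4, 0, 0
d²: 16, 0, 16, 0, 0; Σd² = 32
ρ = 1 − 6·32/(5·24) = 1 − 192/120 = -0.600

-0.600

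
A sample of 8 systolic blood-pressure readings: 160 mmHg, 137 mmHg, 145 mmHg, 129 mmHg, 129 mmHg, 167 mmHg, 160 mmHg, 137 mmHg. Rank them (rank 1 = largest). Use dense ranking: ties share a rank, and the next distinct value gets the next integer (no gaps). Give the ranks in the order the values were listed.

Sorted (descending): 167, 160, 160, 145, 137, 137, 129, 129
The 2 values of 160 share dense rank 2.
The 2 values of 137 share dense rank 4.
The 2 values of 129 share dense rank 5.
Remaining distinct values take the next consecutive integers.

2, 4, 3, 5, 5, 1, 2, 4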